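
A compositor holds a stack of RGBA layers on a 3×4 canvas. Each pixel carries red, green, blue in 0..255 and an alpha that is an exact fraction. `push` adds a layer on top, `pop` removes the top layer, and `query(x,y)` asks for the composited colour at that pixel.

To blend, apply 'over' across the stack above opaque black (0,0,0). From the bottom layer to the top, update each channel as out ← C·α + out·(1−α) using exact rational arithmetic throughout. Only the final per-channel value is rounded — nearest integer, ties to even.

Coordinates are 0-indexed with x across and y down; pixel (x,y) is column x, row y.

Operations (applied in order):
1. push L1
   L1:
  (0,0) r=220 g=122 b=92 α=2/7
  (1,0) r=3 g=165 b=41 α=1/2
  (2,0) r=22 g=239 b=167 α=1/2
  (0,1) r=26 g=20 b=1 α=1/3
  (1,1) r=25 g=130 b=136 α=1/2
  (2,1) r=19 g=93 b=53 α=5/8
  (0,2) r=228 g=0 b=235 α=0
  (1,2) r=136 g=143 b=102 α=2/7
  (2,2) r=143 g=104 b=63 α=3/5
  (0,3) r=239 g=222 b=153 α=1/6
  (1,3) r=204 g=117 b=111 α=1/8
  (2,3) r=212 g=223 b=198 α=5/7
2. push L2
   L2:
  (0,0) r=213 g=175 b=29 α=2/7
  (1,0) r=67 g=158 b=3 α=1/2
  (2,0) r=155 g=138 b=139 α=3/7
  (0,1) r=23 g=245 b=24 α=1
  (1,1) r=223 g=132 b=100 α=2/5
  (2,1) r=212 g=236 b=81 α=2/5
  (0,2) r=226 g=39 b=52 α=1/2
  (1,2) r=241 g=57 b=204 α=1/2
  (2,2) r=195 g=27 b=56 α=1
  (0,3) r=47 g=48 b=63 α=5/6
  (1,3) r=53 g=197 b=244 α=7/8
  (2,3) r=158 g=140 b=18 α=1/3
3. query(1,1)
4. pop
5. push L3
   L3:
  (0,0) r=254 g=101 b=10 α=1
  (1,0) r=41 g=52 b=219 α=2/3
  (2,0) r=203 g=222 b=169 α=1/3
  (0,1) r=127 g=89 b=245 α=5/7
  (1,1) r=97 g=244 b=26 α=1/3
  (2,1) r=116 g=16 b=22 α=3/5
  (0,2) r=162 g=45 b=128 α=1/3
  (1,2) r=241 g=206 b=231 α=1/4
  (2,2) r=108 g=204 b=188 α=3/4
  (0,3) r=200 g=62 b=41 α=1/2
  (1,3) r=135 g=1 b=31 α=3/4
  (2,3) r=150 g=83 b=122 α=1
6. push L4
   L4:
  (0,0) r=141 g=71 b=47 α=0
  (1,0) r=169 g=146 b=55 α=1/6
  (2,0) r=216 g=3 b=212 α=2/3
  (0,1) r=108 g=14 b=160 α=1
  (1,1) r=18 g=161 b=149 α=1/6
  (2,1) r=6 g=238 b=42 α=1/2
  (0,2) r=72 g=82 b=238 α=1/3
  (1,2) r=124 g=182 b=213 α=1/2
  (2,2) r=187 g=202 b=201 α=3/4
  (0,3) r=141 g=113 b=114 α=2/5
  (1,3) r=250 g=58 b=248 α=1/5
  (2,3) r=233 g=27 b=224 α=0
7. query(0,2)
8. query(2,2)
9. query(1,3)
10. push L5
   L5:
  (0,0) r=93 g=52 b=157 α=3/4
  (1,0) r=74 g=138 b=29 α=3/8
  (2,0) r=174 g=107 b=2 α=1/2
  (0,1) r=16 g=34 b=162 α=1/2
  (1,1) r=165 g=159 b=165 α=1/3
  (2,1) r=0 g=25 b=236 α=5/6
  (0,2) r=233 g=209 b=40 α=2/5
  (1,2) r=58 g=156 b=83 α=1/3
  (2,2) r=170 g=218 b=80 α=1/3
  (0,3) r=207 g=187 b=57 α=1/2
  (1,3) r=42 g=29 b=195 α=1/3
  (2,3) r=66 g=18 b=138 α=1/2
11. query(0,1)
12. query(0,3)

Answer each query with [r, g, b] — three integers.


query (1,1) [L1,L2] — begin 0,0,0
+L1 (α=1/2) → [25/2, 65, 68]
+L2 (α=2/5) → [967/10, 459/5, 404/5]
= [97, 92, 81]

at x=0,y=2 over L1,L3,L4:
L1 α=0: [0, 0, 0]
L3 α=1/3: [54, 15, 128/3]
L4 α=1/3: [60, 112/3, 970/9]
rounded: [60, 37, 108]

query (2,2) [L1,L3,L4] — begin 0,0,0
L1 α=3/5: [429/5, 312/5, 189/5]
L3 α=3/4: [2049/20, 843/5, 3009/20]
L4 α=3/4: [13269/80, 3873/20, 15069/80]
→ [166, 194, 188]

query (1,3) [L1,L3,L4] — begin 0,0,0
L1 α=1/8: [51/2, 117/8, 111/8]
L3 α=3/4: [861/8, 141/32, 855/32]
L4 α=1/5: [1361/10, 121/8, 2839/40]
= [136, 15, 71]

(0,1) stack=L1,L3,L4,L5; from [0,0,0]:
after L1 α=1/3: [26/3, 20/3, 1/3]
after L3 α=5/7: [1957/21, 1375/21, 3677/21]
after L4 α=1: [108, 14, 160]
after L5 α=1/2: [62, 24, 161]
→ [62, 24, 161]

query (0,3) [L1,L3,L4,L5] — begin 0,0,0
+L1 (α=1/6) → [239/6, 37, 51/2]
+L3 (α=1/2) → [1439/12, 99/2, 133/4]
+L4 (α=2/5) → [2567/20, 749/10, 1311/20]
+L5 (α=1/2) → [6707/40, 2619/20, 2451/40]
rounded: [168, 131, 61]


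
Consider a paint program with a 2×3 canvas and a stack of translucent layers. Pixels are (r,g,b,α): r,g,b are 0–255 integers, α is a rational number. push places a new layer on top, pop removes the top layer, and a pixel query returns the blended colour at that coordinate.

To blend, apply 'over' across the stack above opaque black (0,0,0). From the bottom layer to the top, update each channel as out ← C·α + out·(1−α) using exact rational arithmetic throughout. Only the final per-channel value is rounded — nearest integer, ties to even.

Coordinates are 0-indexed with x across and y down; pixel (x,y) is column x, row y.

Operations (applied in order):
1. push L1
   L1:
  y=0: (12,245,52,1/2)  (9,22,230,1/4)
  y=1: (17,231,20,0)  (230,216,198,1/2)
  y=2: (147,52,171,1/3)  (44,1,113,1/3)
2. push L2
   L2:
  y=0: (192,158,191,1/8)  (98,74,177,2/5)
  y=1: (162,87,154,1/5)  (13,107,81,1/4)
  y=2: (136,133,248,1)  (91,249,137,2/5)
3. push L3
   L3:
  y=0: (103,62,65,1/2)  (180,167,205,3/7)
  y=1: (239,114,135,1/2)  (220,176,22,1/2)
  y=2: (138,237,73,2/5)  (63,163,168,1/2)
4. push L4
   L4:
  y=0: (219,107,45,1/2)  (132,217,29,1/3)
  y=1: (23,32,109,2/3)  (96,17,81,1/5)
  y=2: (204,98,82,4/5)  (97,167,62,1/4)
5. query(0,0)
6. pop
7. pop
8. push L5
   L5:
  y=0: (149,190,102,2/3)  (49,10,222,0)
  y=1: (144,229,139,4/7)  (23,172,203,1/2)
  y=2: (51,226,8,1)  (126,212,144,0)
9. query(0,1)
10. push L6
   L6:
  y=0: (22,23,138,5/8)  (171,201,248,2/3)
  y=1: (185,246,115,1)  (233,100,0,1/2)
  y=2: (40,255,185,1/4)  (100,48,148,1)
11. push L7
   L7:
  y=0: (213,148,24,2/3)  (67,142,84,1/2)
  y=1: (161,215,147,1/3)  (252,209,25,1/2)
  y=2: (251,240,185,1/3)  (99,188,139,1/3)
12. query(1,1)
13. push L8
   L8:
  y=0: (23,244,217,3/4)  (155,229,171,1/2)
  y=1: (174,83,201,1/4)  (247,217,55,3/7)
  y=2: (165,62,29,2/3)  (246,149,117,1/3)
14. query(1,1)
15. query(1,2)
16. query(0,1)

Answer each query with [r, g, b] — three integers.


(0,0) stack=L1,L2,L3,L4; from [0,0,0]:
L1 α=1/2: [6, 245/2, 26]
L2 α=1/8: [117/4, 2031/16, 373/8]
L3 α=1/2: [529/8, 3023/32, 893/16]
L4 α=1/2: [2281/16, 6447/64, 1613/32]
→ [143, 101, 50]

(0,1) stack=L1,L2,L5; from [0,0,0]:
L1 α=0: [0, 0, 0]
L2 α=1/5: [162/5, 87/5, 154/5]
L5 α=4/7: [3366/35, 4841/35, 3242/35]
= [96, 138, 93]

query (1,1) [L1,L2,L5,L6,L7] — begin 0,0,0
+L1 (α=1/2) → [115, 108, 99]
+L2 (α=1/4) → [179/2, 431/4, 189/2]
+L5 (α=1/2) → [225/4, 1119/8, 595/4]
+L6 (α=1/2) → [1157/8, 1919/16, 595/8]
+L7 (α=1/2) → [3173/16, 5263/32, 795/16]
rounded: [198, 164, 50]

(1,1) stack=L1,L2,L5,L6,L7,L8; from [0,0,0]:
after L1 α=1/2: [115, 108, 99]
after L2 α=1/4: [179/2, 431/4, 189/2]
after L5 α=1/2: [225/4, 1119/8, 595/4]
after L6 α=1/2: [1157/8, 1919/16, 595/8]
after L7 α=1/2: [3173/16, 5263/32, 795/16]
after L8 α=3/7: [6137/28, 10471/56, 1455/28]
rounded: [219, 187, 52]

query (1,2) [L1,L2,L5,L6,L7,L8] — begin 0,0,0
+L1 (α=1/3) → [44/3, 1/3, 113/3]
+L2 (α=2/5) → [226/5, 499/5, 387/5]
+L5 (α=0) → [226/5, 499/5, 387/5]
+L6 (α=1) → [100, 48, 148]
+L7 (α=1/3) → [299/3, 284/3, 145]
+L8 (α=1/3) → [1336/9, 1015/9, 407/3]
= [148, 113, 136]

query (0,1) [L1,L2,L5,L6,L7,L8] — begin 0,0,0
after L1 α=0: [0, 0, 0]
after L2 α=1/5: [162/5, 87/5, 154/5]
after L5 α=4/7: [3366/35, 4841/35, 3242/35]
after L6 α=1: [185, 246, 115]
after L7 α=1/3: [177, 707/3, 377/3]
after L8 α=1/4: [705/4, 395/2, 289/2]
rounded: [176, 198, 144]


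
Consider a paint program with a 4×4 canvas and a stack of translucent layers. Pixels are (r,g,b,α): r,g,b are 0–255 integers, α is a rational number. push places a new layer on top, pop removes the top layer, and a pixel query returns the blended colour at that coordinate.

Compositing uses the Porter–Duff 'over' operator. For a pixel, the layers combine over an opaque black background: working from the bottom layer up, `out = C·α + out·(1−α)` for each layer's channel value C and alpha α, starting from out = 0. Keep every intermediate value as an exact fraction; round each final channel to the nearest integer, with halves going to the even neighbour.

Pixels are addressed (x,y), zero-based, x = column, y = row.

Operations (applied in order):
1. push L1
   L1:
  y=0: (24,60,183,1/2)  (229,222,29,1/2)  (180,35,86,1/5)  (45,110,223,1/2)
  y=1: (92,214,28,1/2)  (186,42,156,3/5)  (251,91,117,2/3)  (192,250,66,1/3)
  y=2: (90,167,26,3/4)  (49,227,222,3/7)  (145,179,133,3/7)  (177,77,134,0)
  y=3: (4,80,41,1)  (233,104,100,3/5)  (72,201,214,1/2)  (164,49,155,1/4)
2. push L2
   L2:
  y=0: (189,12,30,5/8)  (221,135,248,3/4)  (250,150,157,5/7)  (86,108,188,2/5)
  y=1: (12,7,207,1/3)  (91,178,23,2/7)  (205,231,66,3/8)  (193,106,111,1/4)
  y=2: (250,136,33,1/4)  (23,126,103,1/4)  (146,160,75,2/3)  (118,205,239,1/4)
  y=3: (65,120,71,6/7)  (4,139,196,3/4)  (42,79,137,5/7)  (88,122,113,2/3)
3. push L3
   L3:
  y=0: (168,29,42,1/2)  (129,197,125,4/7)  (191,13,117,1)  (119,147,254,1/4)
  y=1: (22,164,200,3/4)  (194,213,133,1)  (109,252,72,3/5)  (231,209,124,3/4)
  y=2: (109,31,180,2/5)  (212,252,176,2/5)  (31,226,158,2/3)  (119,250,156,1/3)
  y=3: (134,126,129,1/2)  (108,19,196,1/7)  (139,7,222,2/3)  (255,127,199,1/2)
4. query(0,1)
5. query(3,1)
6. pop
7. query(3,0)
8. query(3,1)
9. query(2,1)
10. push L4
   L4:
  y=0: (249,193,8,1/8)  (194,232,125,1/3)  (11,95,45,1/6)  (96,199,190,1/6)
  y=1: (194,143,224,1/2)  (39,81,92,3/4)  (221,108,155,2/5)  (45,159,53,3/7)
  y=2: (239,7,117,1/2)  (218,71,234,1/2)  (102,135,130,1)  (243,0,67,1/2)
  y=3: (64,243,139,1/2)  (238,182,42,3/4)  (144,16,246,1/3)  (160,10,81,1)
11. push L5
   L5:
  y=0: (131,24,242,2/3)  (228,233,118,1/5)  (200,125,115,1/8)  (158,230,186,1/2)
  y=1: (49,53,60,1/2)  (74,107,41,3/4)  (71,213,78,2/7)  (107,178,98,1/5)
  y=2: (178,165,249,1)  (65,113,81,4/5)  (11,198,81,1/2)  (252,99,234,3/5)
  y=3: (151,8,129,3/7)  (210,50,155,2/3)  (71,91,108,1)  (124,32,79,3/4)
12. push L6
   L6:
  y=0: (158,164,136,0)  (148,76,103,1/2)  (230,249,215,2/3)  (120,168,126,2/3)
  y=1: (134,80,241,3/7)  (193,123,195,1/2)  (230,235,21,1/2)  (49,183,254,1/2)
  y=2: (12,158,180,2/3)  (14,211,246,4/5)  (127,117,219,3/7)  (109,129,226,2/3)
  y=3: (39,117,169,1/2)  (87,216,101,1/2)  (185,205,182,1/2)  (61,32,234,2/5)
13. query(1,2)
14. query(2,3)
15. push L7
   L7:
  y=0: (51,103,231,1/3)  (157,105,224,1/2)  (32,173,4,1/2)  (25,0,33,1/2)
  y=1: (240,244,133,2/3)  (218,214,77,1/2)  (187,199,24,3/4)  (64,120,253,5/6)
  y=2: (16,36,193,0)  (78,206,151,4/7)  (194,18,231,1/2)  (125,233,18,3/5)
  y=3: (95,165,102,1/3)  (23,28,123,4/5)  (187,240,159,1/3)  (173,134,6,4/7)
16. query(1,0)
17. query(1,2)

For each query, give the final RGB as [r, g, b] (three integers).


(0,1) stack=L1,L2,L3; from [0,0,0]:
after L1 α=1/2: [46, 107, 14]
after L2 α=1/3: [104/3, 221/3, 235/3]
after L3 α=3/4: [151/6, 1697/12, 2035/12]
= [25, 141, 170]

query (3,1) [L1,L2,L3] — begin 0,0,0
L1 α=1/3: [64, 250/3, 22]
L2 α=1/4: [385/4, 89, 177/4]
L3 α=3/4: [3157/16, 179, 1665/16]
→ [197, 179, 104]

(3,0) stack=L1,L2; from [0,0,0]:
+L1 (α=1/2) → [45/2, 55, 223/2]
+L2 (α=2/5) → [479/10, 381/5, 1421/10]
rounded: [48, 76, 142]

at x=3,y=1 over L1,L2:
L1 α=1/3: [64, 250/3, 22]
L2 α=1/4: [385/4, 89, 177/4]
= [96, 89, 44]

query (2,1) [L1,L2] — begin 0,0,0
L1 α=2/3: [502/3, 182/3, 78]
L2 α=3/8: [4355/24, 2989/24, 147/2]
rounded: [181, 125, 74]

query (1,2) [L1,L2,L4,L5,L6] — begin 0,0,0
+L1 (α=3/7) → [21, 681/7, 666/7]
+L2 (α=1/4) → [43/2, 2925/28, 2719/28]
+L4 (α=1/2) → [479/4, 4913/56, 9271/56]
+L5 (α=4/5) → [1519/20, 6045/56, 5483/56]
+L6 (α=4/5) → [2639/100, 53309/280, 60587/280]
= [26, 190, 216]

at x=2,y=3 over L1,L2,L4,L5,L6:
+L1 (α=1/2) → [36, 201/2, 107]
+L2 (α=5/7) → [282/7, 596/7, 899/7]
+L4 (α=1/3) → [524/7, 1304/21, 3520/21]
+L5 (α=1) → [71, 91, 108]
+L6 (α=1/2) → [128, 148, 145]
= [128, 148, 145]

(1,0) stack=L1,L2,L4,L5,L6,L7; from [0,0,0]:
after L1 α=1/2: [229/2, 111, 29/2]
after L2 α=3/4: [1555/8, 129, 1517/8]
after L4 α=1/3: [777/4, 490/3, 2017/12]
after L5 α=1/5: [201, 2659/15, 2371/15]
after L6 α=1/2: [349/2, 3799/30, 1958/15]
after L7 α=1/2: [663/4, 6949/60, 2659/15]
→ [166, 116, 177]

(1,2) stack=L1,L2,L4,L5,L6,L7; from [0,0,0]:
after L1 α=3/7: [21, 681/7, 666/7]
after L2 α=1/4: [43/2, 2925/28, 2719/28]
after L4 α=1/2: [479/4, 4913/56, 9271/56]
after L5 α=4/5: [1519/20, 6045/56, 5483/56]
after L6 α=4/5: [2639/100, 53309/280, 60587/280]
after L7 α=4/7: [39117/700, 390647/1960, 350881/1960]
rounded: [56, 199, 179]


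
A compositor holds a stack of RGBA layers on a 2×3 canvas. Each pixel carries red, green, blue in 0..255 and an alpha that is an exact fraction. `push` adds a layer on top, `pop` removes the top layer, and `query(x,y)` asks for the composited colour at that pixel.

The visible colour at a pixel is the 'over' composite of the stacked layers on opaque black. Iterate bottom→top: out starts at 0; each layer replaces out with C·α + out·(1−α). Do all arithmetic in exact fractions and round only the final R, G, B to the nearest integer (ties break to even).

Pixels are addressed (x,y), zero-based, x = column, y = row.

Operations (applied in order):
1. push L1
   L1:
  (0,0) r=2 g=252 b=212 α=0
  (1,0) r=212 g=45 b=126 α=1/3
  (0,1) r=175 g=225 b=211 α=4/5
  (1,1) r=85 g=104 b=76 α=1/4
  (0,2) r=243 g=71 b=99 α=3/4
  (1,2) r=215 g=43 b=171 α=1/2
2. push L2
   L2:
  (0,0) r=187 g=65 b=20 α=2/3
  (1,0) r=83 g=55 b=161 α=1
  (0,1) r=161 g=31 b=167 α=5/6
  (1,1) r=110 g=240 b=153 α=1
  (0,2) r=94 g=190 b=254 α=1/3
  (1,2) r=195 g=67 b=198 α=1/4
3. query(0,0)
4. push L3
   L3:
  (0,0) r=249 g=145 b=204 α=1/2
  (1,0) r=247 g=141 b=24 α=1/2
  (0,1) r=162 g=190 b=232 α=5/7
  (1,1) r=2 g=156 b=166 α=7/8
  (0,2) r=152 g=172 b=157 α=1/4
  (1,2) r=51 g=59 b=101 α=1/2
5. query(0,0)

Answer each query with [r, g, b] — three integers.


query (0,0) [L1,L2] — begin 0,0,0
L1 α=0: [0, 0, 0]
L2 α=2/3: [374/3, 130/3, 40/3]
rounded: [125, 43, 13]

query (0,0) [L1,L2,L3] — begin 0,0,0
L1 α=0: [0, 0, 0]
L2 α=2/3: [374/3, 130/3, 40/3]
L3 α=1/2: [1121/6, 565/6, 326/3]
rounded: [187, 94, 109]


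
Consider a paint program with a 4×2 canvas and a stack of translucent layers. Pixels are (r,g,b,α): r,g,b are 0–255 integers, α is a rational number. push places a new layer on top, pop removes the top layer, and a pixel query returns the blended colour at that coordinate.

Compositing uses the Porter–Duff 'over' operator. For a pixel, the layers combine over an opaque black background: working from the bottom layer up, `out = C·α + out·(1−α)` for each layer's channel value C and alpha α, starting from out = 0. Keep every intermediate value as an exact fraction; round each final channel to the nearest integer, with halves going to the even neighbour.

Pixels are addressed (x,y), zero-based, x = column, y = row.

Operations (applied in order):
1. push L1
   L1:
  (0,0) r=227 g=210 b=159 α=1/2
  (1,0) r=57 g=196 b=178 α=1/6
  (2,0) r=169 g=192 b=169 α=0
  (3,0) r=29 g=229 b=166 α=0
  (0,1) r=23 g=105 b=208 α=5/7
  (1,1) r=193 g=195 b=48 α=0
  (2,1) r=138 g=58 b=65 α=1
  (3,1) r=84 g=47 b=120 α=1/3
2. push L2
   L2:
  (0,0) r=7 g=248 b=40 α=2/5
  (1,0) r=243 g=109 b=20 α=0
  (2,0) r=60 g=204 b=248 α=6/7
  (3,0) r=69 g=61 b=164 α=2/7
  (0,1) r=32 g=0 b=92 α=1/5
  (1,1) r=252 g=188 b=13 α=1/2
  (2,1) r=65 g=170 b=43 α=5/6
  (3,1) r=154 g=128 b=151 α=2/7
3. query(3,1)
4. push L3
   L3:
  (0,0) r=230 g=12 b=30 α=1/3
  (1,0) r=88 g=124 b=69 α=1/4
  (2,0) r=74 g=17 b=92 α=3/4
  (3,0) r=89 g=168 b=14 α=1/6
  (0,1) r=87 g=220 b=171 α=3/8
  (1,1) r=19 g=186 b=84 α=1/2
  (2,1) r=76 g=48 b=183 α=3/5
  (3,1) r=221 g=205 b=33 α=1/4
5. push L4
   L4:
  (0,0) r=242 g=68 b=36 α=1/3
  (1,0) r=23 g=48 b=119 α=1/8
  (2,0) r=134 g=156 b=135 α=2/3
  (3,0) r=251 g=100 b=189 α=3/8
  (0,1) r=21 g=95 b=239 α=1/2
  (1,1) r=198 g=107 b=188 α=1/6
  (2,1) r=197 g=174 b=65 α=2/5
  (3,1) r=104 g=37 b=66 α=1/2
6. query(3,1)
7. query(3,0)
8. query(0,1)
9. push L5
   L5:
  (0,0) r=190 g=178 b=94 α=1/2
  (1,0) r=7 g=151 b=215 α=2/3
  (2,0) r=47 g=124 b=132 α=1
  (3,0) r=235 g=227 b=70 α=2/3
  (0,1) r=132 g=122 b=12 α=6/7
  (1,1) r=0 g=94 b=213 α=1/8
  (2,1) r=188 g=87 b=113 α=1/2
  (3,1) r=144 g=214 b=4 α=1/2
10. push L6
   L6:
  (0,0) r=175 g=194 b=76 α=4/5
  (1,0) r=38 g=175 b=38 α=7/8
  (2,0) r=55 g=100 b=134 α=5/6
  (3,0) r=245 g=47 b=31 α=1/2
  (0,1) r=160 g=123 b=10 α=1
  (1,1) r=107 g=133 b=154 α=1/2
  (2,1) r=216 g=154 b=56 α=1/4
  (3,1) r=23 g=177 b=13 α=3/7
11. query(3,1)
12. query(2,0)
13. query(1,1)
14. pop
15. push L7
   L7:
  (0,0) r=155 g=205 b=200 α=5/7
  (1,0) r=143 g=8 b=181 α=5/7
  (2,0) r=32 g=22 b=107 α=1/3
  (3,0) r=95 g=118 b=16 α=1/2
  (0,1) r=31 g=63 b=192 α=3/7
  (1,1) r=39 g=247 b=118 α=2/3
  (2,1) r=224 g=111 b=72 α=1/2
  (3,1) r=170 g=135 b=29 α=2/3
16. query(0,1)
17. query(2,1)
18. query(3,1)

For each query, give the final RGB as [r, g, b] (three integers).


(3,1) stack=L1,L2; from [0,0,0]:
L1 α=1/3: [28, 47/3, 40]
L2 α=2/7: [64, 1003/21, 502/7]
= [64, 48, 72]

(3,1) stack=L1,L2,L3,L4; from [0,0,0]:
+L1 (α=1/3) → [28, 47/3, 40]
+L2 (α=2/7) → [64, 1003/21, 502/7]
+L3 (α=1/4) → [413/4, 1219/14, 1737/28]
+L4 (α=1/2) → [829/8, 1737/28, 3585/56]
→ [104, 62, 64]

at x=3,y=0 over L1,L2,L3,L4:
after L1 α=0: [0, 0, 0]
after L2 α=2/7: [138/7, 122/7, 328/7]
after L3 α=1/6: [1313/42, 893/21, 869/21]
after L4 α=3/8: [38191/336, 10765/168, 4063/42]
→ [114, 64, 97]

(0,1) stack=L1,L2,L3,L4; from [0,0,0]:
+L1 (α=5/7) → [115/7, 75, 1040/7]
+L2 (α=1/5) → [684/35, 60, 4804/35]
+L3 (α=3/8) → [2511/56, 120, 8395/56]
+L4 (α=1/2) → [3687/112, 215/2, 21779/112]
→ [33, 108, 194]

at x=3,y=1 over L1,L2,L3,L4,L5,L6:
after L1 α=1/3: [28, 47/3, 40]
after L2 α=2/7: [64, 1003/21, 502/7]
after L3 α=1/4: [413/4, 1219/14, 1737/28]
after L4 α=1/2: [829/8, 1737/28, 3585/56]
after L5 α=1/2: [1981/16, 7729/56, 3809/112]
after L6 α=3/7: [2257/28, 15163/98, 4901/196]
= [81, 155, 25]

query (2,0) [L1,L2,L3,L4,L5,L6] — begin 0,0,0
L1 α=0: [0, 0, 0]
L2 α=6/7: [360/7, 1224/7, 1488/7]
L3 α=3/4: [957/14, 1581/28, 855/7]
L4 α=2/3: [4709/42, 3439/28, 915/7]
L5 α=1: [47, 124, 132]
L6 α=5/6: [161/3, 104, 401/3]
= [54, 104, 134]

(1,1) stack=L1,L2,L3,L4,L5,L6; from [0,0,0]:
L1 α=0: [0, 0, 0]
L2 α=1/2: [126, 94, 13/2]
L3 α=1/2: [145/2, 140, 181/4]
L4 α=1/6: [1121/12, 269/2, 1657/24]
L5 α=1/8: [7847/96, 2071/16, 16711/192]
L6 α=1/2: [18119/192, 4199/32, 46279/384]
= [94, 131, 121]

at x=0,y=1 over L1,L2,L3,L4,L5,L7:
L1 α=5/7: [115/7, 75, 1040/7]
L2 α=1/5: [684/35, 60, 4804/35]
L3 α=3/8: [2511/56, 120, 8395/56]
L4 α=1/2: [3687/112, 215/2, 21779/112]
L5 α=6/7: [92391/784, 1679/14, 29843/784]
L7 α=3/7: [110619/1372, 4681/49, 142739/1372]
→ [81, 96, 104]

query (2,1) [L1,L2,L3,L4,L5,L7] — begin 0,0,0
L1 α=1: [138, 58, 65]
L2 α=5/6: [463/6, 454/3, 140/3]
L3 α=3/5: [1147/15, 268/3, 1927/15]
L4 α=2/5: [3117/25, 616/5, 2577/25]
L5 α=1/2: [7817/50, 1051/10, 2701/25]
L7 α=1/2: [19017/100, 2161/20, 4501/50]
rounded: [190, 108, 90]

query (3,1) [L1,L2,L3,L4,L5,L7] — begin 0,0,0
L1 α=1/3: [28, 47/3, 40]
L2 α=2/7: [64, 1003/21, 502/7]
L3 α=1/4: [413/4, 1219/14, 1737/28]
L4 α=1/2: [829/8, 1737/28, 3585/56]
L5 α=1/2: [1981/16, 7729/56, 3809/112]
L7 α=2/3: [7421/48, 22849/168, 3435/112]
rounded: [155, 136, 31]


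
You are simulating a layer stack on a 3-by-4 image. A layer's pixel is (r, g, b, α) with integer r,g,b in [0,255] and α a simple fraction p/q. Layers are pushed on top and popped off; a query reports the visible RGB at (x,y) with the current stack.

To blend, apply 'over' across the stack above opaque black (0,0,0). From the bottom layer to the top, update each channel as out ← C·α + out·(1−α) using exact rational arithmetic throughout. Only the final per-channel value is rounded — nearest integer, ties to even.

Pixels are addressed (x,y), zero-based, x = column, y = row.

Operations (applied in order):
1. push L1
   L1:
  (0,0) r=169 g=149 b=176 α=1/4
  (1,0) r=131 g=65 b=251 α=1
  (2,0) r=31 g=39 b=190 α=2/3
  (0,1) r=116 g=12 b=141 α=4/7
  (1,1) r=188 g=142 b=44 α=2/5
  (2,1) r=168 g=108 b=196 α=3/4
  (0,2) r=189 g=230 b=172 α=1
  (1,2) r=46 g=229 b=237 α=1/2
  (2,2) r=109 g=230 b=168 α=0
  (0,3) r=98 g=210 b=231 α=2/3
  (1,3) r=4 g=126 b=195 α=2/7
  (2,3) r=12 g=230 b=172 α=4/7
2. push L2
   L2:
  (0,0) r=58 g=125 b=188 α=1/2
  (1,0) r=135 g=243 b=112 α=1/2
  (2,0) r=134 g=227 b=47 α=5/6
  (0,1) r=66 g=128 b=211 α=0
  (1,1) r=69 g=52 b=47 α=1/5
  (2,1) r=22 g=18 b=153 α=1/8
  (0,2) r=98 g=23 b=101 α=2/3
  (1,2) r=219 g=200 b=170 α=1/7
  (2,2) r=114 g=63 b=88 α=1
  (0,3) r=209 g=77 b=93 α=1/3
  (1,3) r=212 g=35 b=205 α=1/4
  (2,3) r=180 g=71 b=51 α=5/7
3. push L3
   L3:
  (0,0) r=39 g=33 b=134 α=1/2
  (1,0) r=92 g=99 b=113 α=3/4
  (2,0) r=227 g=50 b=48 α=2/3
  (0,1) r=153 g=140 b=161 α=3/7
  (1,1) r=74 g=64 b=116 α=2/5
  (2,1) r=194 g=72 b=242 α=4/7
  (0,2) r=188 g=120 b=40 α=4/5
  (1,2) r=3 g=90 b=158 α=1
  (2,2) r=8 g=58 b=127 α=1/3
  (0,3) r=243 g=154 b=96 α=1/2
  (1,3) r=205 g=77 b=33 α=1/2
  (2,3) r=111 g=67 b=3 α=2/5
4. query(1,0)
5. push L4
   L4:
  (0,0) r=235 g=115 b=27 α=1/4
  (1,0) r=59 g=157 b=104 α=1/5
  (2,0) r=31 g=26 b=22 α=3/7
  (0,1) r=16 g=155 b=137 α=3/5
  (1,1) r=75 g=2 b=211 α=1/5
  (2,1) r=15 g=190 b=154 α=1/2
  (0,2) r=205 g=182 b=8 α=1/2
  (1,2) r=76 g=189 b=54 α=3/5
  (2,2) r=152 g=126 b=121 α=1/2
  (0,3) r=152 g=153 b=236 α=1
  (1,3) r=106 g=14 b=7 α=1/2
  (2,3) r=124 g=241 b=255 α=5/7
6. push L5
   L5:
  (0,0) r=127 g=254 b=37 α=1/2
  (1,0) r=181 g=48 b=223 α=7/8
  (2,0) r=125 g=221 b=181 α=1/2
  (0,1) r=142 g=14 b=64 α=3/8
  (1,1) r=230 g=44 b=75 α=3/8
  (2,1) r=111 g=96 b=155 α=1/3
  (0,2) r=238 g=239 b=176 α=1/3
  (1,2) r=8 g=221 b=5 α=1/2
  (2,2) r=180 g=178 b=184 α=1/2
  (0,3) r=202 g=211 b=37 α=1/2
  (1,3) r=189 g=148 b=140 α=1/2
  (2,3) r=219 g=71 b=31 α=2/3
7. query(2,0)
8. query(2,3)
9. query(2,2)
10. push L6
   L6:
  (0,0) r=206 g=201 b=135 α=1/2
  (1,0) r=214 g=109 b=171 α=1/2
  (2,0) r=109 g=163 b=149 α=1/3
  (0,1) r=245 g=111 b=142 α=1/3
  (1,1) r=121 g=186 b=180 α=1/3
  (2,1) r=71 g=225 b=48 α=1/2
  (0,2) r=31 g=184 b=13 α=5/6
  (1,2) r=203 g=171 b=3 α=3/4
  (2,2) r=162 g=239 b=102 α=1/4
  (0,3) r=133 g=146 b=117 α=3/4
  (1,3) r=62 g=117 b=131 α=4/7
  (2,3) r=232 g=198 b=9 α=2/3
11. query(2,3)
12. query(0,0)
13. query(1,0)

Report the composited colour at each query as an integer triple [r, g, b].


(1,0) stack=L1,L2,L3; from [0,0,0]:
L1 α=1: [131, 65, 251]
L2 α=1/2: [133, 154, 363/2]
L3 α=3/4: [409/4, 451/4, 1041/8]
= [102, 113, 130]

at x=2,y=0 over L1,L2,L3,L4,L5:
L1 α=2/3: [62/3, 26, 380/3]
L2 α=5/6: [1036/9, 387/2, 1085/18]
L3 α=2/3: [5122/27, 587/6, 2813/54]
L4 α=3/7: [22999/189, 1408/21, 7408/189]
L5 α=1/2: [23312/189, 6049/42, 41617/378]
→ [123, 144, 110]

at x=2,y=3 over L1,L2,L3,L4,L5:
+L1 (α=4/7) → [48/7, 920/7, 688/7]
+L2 (α=5/7) → [6396/49, 4325/49, 3161/49]
+L3 (α=2/5) → [30066/245, 19541/245, 9777/245]
+L4 (α=5/7) → [212032/1715, 334307/1715, 331929/1715]
+L5 (α=2/3) → [963202/5145, 577837/5145, 438259/5145]
= [187, 112, 85]

query (2,2) [L1,L2,L3,L4,L5] — begin 0,0,0
+L1 (α=0) → [0, 0, 0]
+L2 (α=1) → [114, 63, 88]
+L3 (α=1/3) → [236/3, 184/3, 101]
+L4 (α=1/2) → [346/3, 281/3, 111]
+L5 (α=1/2) → [443/3, 815/6, 295/2]
rounded: [148, 136, 148]

at x=2,y=3 over L1,L2,L3,L4,L5,L6:
after L1 α=4/7: [48/7, 920/7, 688/7]
after L2 α=5/7: [6396/49, 4325/49, 3161/49]
after L3 α=2/5: [30066/245, 19541/245, 9777/245]
after L4 α=5/7: [212032/1715, 334307/1715, 331929/1715]
after L5 α=2/3: [963202/5145, 577837/5145, 438259/5145]
after L6 α=2/3: [3350482/15435, 2615257/15435, 530869/15435]
= [217, 169, 34]

(0,0) stack=L1,L2,L3,L4,L5,L6; from [0,0,0]:
after L1 α=1/4: [169/4, 149/4, 44]
after L2 α=1/2: [401/8, 649/8, 116]
after L3 α=1/2: [713/16, 913/16, 125]
after L4 α=1/4: [5899/64, 4579/64, 201/2]
after L5 α=1/2: [14027/128, 20835/128, 275/4]
after L6 α=1/2: [40395/256, 46563/256, 815/8]
→ [158, 182, 102]

(1,0) stack=L1,L2,L3,L4,L5,L6; from [0,0,0]:
+L1 (α=1) → [131, 65, 251]
+L2 (α=1/2) → [133, 154, 363/2]
+L3 (α=3/4) → [409/4, 451/4, 1041/8]
+L4 (α=1/5) → [468/5, 608/5, 1249/10]
+L5 (α=7/8) → [6803/40, 286/5, 16859/80]
+L6 (α=1/2) → [15363/80, 831/10, 30539/160]
rounded: [192, 83, 191]


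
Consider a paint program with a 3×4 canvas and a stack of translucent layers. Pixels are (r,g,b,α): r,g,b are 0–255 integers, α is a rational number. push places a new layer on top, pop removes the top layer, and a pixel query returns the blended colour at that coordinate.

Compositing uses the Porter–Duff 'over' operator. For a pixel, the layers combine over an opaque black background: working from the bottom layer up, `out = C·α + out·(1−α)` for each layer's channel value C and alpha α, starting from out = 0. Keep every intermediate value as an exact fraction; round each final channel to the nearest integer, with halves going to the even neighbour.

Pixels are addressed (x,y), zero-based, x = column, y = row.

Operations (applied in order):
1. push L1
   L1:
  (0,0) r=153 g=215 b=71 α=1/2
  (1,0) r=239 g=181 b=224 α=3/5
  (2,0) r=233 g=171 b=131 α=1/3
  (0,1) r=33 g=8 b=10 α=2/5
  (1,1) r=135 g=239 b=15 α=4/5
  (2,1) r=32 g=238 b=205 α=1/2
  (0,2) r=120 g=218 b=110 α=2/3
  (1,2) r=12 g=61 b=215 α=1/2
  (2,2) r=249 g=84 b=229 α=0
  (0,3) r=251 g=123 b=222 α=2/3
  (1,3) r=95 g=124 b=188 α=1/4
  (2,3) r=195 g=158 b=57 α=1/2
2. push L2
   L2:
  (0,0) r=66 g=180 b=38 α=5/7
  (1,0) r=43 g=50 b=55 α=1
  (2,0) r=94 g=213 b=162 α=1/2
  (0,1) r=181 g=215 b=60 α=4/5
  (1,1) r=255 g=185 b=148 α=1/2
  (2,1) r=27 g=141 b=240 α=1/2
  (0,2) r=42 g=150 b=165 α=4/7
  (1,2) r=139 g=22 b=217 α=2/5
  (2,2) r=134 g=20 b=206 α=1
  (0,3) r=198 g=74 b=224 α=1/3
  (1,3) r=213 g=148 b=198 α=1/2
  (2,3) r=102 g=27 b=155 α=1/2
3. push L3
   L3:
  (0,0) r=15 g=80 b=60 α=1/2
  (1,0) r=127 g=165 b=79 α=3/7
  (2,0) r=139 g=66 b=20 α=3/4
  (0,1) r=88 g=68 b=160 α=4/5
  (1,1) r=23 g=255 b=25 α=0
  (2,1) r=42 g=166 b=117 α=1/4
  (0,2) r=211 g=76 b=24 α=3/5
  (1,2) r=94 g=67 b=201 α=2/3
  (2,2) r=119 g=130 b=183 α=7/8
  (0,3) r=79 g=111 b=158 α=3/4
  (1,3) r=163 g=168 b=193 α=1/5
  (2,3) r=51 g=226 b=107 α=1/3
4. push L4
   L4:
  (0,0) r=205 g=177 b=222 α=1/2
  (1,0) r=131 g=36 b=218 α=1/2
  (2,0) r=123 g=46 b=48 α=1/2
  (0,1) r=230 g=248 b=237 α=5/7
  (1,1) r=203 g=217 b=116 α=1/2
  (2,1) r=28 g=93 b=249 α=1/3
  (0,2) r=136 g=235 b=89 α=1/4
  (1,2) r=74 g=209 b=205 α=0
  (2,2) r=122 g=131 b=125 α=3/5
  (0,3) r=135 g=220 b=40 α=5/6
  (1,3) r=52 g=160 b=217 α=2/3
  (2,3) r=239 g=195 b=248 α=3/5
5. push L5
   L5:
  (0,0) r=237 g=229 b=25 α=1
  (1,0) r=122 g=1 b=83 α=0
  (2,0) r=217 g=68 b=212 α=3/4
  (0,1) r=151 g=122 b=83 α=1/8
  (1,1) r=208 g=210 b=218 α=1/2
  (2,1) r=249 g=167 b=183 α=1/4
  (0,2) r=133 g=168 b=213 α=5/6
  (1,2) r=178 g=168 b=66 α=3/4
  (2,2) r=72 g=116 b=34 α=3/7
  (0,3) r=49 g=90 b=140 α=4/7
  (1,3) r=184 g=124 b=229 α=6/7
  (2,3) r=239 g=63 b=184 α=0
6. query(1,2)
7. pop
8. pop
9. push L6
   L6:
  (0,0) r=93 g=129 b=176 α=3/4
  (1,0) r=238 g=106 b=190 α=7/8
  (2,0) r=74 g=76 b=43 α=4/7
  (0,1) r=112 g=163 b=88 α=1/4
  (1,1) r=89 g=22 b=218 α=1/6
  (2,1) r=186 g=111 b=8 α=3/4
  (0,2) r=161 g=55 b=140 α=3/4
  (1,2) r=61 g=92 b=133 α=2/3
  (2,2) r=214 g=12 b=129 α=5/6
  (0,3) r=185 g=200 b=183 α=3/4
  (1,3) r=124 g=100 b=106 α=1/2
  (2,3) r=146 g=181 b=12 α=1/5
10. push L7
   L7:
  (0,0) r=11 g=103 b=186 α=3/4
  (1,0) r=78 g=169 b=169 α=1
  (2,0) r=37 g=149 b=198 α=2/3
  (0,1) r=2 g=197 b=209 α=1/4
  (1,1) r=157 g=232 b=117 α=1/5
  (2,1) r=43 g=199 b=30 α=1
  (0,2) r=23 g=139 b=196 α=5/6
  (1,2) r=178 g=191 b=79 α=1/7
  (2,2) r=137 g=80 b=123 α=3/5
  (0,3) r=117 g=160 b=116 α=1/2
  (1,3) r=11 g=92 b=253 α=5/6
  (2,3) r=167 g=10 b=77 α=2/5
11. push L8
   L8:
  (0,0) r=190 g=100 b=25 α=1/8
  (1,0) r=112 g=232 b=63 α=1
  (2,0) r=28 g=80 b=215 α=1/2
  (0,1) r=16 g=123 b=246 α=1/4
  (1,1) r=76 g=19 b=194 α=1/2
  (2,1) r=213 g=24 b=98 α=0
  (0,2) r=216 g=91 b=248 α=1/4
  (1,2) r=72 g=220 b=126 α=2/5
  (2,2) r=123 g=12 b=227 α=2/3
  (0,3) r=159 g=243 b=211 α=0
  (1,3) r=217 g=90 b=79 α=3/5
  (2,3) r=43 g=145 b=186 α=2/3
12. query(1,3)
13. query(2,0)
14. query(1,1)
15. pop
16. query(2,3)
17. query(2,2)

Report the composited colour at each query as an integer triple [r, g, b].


at x=1,y=2 over L1,L2,L3,L4,L5:
after L1 α=1/2: [6, 61/2, 215/2]
after L2 α=2/5: [296/5, 271/10, 1513/10]
after L3 α=2/3: [412/5, 537/10, 5533/30]
after L4 α=0: [412/5, 537/10, 5533/30]
after L5 α=3/4: [1541/10, 5577/40, 11473/120]
= [154, 139, 96]

(1,3) stack=L1,L2,L3,L6,L7,L8; from [0,0,0]:
+L1 (α=1/4) → [95/4, 31, 47]
+L2 (α=1/2) → [947/8, 179/2, 245/2]
+L3 (α=1/5) → [1273/10, 526/5, 683/5]
+L6 (α=1/2) → [2513/20, 513/5, 1213/10]
+L7 (α=5/6) → [3613/120, 2813/30, 4621/20]
+L8 (α=3/5) → [42673/300, 6863/75, 6991/50]
→ [142, 92, 140]

at x=2,y=0 over L1,L2,L3,L6,L7,L8:
after L1 α=1/3: [233/3, 57, 131/3]
after L2 α=1/2: [515/6, 135, 617/6]
after L3 α=3/4: [3017/24, 333/4, 977/24]
after L6 α=4/7: [5385/56, 2215/28, 2353/56]
after L7 α=2/3: [9529/168, 10559/84, 24529/168]
after L8 α=1/2: [14233/336, 17279/168, 60649/336]
= [42, 103, 181]

query (1,1) [L1,L2,L3,L6,L7,L8] — begin 0,0,0
L1 α=4/5: [108, 956/5, 12]
L2 α=1/2: [363/2, 1881/10, 80]
L3 α=0: [363/2, 1881/10, 80]
L6 α=1/6: [1993/12, 1925/12, 103]
L7 α=1/5: [2464/15, 2621/15, 529/5]
L8 α=1/2: [1802/15, 1453/15, 1499/10]
rounded: [120, 97, 150]

at x=2,y=3 over L1,L2,L3,L6,L7:
L1 α=1/2: [195/2, 79, 57/2]
L2 α=1/2: [399/4, 53, 367/4]
L3 α=1/3: [167/2, 332/3, 581/6]
L6 α=1/5: [96, 1871/15, 1198/15]
L7 α=2/5: [622/5, 1971/25, 1968/25]
= [124, 79, 79]

query (2,2) [L1,L2,L3,L6,L7] — begin 0,0,0
after L1 α=0: [0, 0, 0]
after L2 α=1: [134, 20, 206]
after L3 α=7/8: [967/8, 465/4, 1487/8]
after L6 α=5/6: [9527/48, 235/8, 6647/48]
after L7 α=3/5: [19391/120, 239/4, 15503/120]
→ [162, 60, 129]


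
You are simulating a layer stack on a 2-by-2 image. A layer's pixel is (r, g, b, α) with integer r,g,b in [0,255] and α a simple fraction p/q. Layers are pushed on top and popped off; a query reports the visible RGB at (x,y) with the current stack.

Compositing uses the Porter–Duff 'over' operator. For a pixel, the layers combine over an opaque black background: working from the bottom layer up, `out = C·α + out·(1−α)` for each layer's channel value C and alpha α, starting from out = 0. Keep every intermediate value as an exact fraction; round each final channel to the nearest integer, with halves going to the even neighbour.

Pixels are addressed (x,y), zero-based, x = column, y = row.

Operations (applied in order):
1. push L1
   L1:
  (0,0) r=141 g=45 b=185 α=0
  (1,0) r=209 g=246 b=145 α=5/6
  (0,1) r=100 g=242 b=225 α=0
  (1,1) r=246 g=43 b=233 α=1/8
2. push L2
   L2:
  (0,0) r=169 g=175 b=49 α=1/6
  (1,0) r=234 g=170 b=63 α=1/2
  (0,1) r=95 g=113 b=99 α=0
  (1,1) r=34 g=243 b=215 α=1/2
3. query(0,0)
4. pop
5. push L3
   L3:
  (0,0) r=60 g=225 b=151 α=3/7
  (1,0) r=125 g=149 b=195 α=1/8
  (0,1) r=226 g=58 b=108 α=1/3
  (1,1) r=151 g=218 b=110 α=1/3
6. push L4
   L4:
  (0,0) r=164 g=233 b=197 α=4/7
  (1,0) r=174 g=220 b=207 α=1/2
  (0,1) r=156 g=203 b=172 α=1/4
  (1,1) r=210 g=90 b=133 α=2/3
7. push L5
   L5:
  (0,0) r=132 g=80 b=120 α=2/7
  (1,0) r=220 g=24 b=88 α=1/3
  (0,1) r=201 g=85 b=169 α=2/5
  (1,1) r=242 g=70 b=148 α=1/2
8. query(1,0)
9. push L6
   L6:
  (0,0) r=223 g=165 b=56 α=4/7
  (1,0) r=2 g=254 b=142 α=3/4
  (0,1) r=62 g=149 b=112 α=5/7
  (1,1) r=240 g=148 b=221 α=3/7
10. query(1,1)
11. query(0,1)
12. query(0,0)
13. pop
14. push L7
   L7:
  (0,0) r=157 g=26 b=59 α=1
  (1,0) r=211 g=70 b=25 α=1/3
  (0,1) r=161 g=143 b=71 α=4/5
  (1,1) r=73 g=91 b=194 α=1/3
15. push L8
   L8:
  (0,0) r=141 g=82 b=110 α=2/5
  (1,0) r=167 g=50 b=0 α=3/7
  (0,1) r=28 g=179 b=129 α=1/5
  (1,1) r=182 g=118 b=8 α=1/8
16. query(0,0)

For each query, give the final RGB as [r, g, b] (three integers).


(0,0) stack=L1,L2; from [0,0,0]:
+L1 (α=0) → [0, 0, 0]
+L2 (α=1/6) → [169/6, 175/6, 49/6]
= [28, 29, 8]

query (1,0) [L1,L3,L4,L5] — begin 0,0,0
L1 α=5/6: [1045/6, 205, 725/6]
L3 α=1/8: [8065/48, 198, 6245/48]
L4 α=1/2: [16417/96, 209, 16181/96]
L5 α=1/3: [26977/144, 442/3, 20405/144]
= [187, 147, 142]

at x=1,y=1 over L1,L3,L4,L5,L6:
L1 α=1/8: [123/4, 43/8, 233/8]
L3 α=1/3: [425/6, 305/4, 673/12]
L4 α=2/3: [2945/18, 1025/12, 3865/36]
L5 α=1/2: [7301/36, 1865/24, 9193/72]
L6 α=3/7: [13781/63, 647/6, 21127/126]
= [219, 108, 168]

at x=0,y=1 over L1,L3,L4,L5,L6:
+L1 (α=0) → [0, 0, 0]
+L3 (α=1/3) → [226/3, 58/3, 36]
+L4 (α=1/4) → [191/2, 261/4, 70]
+L5 (α=2/5) → [1377/10, 1463/20, 548/5]
+L6 (α=5/7) → [2927/35, 8913/70, 3896/35]
→ [84, 127, 111]

query (0,0) [L1,L3,L4,L5,L6] — begin 0,0,0
L1 α=0: [0, 0, 0]
L3 α=3/7: [180/7, 675/7, 453/7]
L4 α=4/7: [5132/49, 8549/49, 6875/49]
L5 α=2/7: [38596/343, 50585/343, 46135/343]
L6 α=4/7: [421744/2401, 378135/2401, 215237/2401]
→ [176, 157, 90]

(0,0) stack=L1,L3,L4,L5,L7,L8; from [0,0,0]:
L1 α=0: [0, 0, 0]
L3 α=3/7: [180/7, 675/7, 453/7]
L4 α=4/7: [5132/49, 8549/49, 6875/49]
L5 α=2/7: [38596/343, 50585/343, 46135/343]
L7 α=1: [157, 26, 59]
L8 α=2/5: [753/5, 242/5, 397/5]
→ [151, 48, 79]


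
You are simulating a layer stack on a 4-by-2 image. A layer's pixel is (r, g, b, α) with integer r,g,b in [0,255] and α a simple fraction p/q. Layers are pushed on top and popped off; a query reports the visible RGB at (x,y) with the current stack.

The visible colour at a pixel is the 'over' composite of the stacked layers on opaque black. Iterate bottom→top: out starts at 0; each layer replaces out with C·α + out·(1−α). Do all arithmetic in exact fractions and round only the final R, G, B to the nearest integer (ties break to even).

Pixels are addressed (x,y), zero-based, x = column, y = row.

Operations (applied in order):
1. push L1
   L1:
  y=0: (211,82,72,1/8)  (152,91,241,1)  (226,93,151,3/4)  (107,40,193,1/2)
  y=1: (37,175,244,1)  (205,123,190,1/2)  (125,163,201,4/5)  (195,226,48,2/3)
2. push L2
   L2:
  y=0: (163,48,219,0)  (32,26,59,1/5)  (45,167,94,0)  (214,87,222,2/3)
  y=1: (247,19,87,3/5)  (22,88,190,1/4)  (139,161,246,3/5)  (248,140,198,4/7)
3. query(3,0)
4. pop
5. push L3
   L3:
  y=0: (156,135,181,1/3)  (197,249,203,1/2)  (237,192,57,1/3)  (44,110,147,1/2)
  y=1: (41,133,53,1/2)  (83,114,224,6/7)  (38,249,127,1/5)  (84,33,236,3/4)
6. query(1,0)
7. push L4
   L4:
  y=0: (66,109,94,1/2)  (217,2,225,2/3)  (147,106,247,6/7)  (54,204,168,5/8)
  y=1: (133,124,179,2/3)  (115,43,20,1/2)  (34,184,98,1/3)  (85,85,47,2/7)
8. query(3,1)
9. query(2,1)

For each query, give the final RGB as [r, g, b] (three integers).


(3,0) stack=L1,L2; from [0,0,0]:
L1 α=1/2: [107/2, 20, 193/2]
L2 α=2/3: [321/2, 194/3, 1081/6]
rounded: [160, 65, 180]

(1,0) stack=L1,L3; from [0,0,0]:
+L1 (α=1) → [152, 91, 241]
+L3 (α=1/2) → [349/2, 170, 222]
→ [174, 170, 222]

query (3,1) [L1,L3,L4] — begin 0,0,0
after L1 α=2/3: [130, 452/3, 32]
after L3 α=3/4: [191/2, 749/12, 185]
after L4 α=2/7: [185/2, 5785/84, 1019/7]
= [92, 69, 146]

at x=2,y=1 over L1,L3,L4:
+L1 (α=4/5) → [100, 652/5, 804/5]
+L3 (α=1/5) → [438/5, 3853/25, 3851/25]
+L4 (α=1/3) → [1046/15, 4102/25, 3384/25]
rounded: [70, 164, 135]


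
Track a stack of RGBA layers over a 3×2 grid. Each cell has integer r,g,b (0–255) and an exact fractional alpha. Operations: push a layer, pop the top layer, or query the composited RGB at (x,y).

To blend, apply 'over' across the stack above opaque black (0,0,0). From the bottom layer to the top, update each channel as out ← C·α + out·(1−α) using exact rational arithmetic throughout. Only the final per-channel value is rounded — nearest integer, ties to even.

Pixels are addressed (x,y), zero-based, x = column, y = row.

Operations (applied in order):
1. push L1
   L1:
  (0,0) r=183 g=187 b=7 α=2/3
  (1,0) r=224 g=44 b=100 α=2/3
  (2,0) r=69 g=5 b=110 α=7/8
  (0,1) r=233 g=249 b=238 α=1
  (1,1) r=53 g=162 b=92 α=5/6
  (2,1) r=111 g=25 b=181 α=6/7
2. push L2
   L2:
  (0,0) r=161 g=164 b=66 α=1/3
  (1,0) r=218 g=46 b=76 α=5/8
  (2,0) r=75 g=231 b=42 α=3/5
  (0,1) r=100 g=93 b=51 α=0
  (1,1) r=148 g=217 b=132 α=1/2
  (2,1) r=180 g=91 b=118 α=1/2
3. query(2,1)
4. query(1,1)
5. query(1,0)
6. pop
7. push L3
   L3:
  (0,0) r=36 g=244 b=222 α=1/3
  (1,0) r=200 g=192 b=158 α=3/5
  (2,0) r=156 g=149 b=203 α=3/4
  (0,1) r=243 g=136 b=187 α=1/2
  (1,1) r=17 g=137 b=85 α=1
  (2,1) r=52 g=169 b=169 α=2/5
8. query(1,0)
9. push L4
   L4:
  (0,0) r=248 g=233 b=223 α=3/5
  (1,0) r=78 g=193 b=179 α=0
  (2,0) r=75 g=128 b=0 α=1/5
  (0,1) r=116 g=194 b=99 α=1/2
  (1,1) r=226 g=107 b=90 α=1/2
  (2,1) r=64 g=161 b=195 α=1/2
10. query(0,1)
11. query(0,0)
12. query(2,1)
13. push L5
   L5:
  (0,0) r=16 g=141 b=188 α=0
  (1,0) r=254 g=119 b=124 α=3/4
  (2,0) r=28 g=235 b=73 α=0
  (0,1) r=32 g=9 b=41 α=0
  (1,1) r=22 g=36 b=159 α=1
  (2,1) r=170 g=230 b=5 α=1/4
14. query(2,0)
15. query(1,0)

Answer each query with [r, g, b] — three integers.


(2,1) stack=L1,L2; from [0,0,0]:
after L1 α=6/7: [666/7, 150/7, 1086/7]
after L2 α=1/2: [963/7, 787/14, 956/7]
→ [138, 56, 137]

query (1,1) [L1,L2] — begin 0,0,0
+L1 (α=5/6) → [265/6, 135, 230/3]
+L2 (α=1/2) → [1153/12, 176, 313/3]
rounded: [96, 176, 104]

at x=1,y=0 over L1,L2:
+L1 (α=2/3) → [448/3, 88/3, 200/3]
+L2 (α=5/8) → [769/4, 159/4, 145/2]
rounded: [192, 40, 72]

at x=1,y=0 over L1,L3:
L1 α=2/3: [448/3, 88/3, 200/3]
L3 α=3/5: [2696/15, 1904/15, 1822/15]
rounded: [180, 127, 121]

at x=0,y=1 over L1,L3,L4:
L1 α=1: [233, 249, 238]
L3 α=1/2: [238, 385/2, 425/2]
L4 α=1/2: [177, 773/4, 623/4]
= [177, 193, 156]

(0,0) stack=L1,L3,L4; from [0,0,0]:
after L1 α=2/3: [122, 374/3, 14/3]
after L3 α=1/3: [280/3, 1480/9, 694/9]
after L4 α=3/5: [2792/15, 9251/45, 7409/45]
= [186, 206, 165]

query (2,1) [L1,L3,L4] — begin 0,0,0
L1 α=6/7: [666/7, 150/7, 1086/7]
L3 α=2/5: [2726/35, 2816/35, 5624/35]
L4 α=1/2: [2483/35, 8451/70, 12449/70]
rounded: [71, 121, 178]

query (2,0) [L1,L3,L4,L5] — begin 0,0,0
after L1 α=7/8: [483/8, 35/8, 385/4]
after L3 α=3/4: [4227/32, 3611/32, 2821/16]
after L4 α=1/5: [4827/40, 927/8, 2821/20]
after L5 α=0: [4827/40, 927/8, 2821/20]
→ [121, 116, 141]

at x=1,y=0 over L1,L3,L4,L5:
L1 α=2/3: [448/3, 88/3, 200/3]
L3 α=3/5: [2696/15, 1904/15, 1822/15]
L4 α=0: [2696/15, 1904/15, 1822/15]
L5 α=3/4: [7063/30, 7259/60, 3701/30]
= [235, 121, 123]


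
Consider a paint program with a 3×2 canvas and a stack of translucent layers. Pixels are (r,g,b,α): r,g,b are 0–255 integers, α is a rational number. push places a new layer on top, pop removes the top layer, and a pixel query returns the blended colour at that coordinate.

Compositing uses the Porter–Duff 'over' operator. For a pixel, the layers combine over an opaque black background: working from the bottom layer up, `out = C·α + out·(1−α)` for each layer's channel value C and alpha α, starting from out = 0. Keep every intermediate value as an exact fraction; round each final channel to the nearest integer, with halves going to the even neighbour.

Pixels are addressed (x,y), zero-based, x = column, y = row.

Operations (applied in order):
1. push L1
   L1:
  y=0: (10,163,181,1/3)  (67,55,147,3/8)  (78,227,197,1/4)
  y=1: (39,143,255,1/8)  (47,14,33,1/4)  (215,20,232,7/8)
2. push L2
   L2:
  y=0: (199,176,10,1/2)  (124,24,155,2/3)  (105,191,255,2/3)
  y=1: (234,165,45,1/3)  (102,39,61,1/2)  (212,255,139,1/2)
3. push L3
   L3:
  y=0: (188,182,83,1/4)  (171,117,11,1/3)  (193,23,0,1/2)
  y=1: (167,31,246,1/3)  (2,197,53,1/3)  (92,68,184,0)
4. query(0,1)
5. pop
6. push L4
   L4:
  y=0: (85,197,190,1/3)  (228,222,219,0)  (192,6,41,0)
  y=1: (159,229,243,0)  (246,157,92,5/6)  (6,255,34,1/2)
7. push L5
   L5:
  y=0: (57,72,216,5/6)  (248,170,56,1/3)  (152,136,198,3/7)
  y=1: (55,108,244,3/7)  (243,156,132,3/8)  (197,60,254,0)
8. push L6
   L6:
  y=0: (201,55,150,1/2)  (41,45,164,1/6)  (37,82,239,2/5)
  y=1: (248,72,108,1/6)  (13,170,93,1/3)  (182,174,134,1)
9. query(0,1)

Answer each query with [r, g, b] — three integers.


at x=0,y=1 over L1,L2,L3:
after L1 α=1/8: [39/8, 143/8, 255/8]
after L2 α=1/3: [325/4, 803/12, 145/4]
after L3 α=1/3: [659/6, 989/18, 637/6]
rounded: [110, 55, 106]

at x=0,y=1 over L1,L2,L4,L5,L6:
+L1 (α=1/8) → [39/8, 143/8, 255/8]
+L2 (α=1/3) → [325/4, 803/12, 145/4]
+L4 (α=0) → [325/4, 803/12, 145/4]
+L5 (α=3/7) → [70, 1775/21, 877/7]
+L6 (α=1/6) → [299/3, 10387/126, 5141/42]
= [100, 82, 122]
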